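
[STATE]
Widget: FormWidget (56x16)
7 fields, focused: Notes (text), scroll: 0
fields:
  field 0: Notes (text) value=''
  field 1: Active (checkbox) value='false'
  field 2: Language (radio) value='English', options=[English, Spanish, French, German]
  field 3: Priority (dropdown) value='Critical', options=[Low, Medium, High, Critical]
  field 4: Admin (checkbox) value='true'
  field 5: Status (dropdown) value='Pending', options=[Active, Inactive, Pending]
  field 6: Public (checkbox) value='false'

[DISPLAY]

> Notes:      [                                        ]
  Active:     [ ]                                       
  Language:   (●) English  ( ) Spanish  ( ) French  ( ) 
  Priority:   [Critical                               ▼]
  Admin:      [x]                                       
  Status:     [Pending                                ▼]
  Public:     [ ]                                       
                                                        
                                                        
                                                        
                                                        
                                                        
                                                        
                                                        
                                                        
                                                        


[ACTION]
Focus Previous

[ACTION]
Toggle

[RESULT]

  Notes:      [                                        ]
  Active:     [ ]                                       
  Language:   (●) English  ( ) Spanish  ( ) French  ( ) 
  Priority:   [Critical                               ▼]
  Admin:      [x]                                       
  Status:     [Pending                                ▼]
> Public:     [x]                                       
                                                        
                                                        
                                                        
                                                        
                                                        
                                                        
                                                        
                                                        
                                                        


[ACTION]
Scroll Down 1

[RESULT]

  Active:     [ ]                                       
  Language:   (●) English  ( ) Spanish  ( ) French  ( ) 
  Priority:   [Critical                               ▼]
  Admin:      [x]                                       
  Status:     [Pending                                ▼]
> Public:     [x]                                       
                                                        
                                                        
                                                        
                                                        
                                                        
                                                        
                                                        
                                                        
                                                        
                                                        


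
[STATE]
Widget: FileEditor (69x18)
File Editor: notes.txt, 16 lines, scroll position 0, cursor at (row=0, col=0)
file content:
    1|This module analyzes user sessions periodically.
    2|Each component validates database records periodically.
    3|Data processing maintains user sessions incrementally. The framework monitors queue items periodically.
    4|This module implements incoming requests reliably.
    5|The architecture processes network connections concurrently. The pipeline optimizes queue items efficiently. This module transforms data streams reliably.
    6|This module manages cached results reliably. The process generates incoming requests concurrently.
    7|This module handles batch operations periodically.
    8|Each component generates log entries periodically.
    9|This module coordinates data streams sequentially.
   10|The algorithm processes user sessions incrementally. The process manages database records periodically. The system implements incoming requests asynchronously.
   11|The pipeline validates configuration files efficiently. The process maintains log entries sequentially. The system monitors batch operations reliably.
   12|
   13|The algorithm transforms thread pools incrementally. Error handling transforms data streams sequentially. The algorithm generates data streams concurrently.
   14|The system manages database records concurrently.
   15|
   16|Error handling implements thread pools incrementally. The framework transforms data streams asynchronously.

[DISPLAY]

█his module analyzes user sessions periodically.                    ▲
Each component validates database records periodically.             █
Data processing maintains user sessions incrementally. The framework░
This module implements incoming requests reliably.                  ░
The architecture processes network connections concurrently. The pip░
This module manages cached results reliably. The process generates i░
This module handles batch operations periodically.                  ░
Each component generates log entries periodically.                  ░
This module coordinates data streams sequentially.                  ░
The algorithm processes user sessions incrementally. The process man░
The pipeline validates configuration files efficiently. The process ░
                                                                    ░
The algorithm transforms thread pools incrementally. Error handling ░
The system manages database records concurrently.                   ░
                                                                    ░
Error handling implements thread pools incrementally. The framework ░
                                                                    ░
                                                                    ▼


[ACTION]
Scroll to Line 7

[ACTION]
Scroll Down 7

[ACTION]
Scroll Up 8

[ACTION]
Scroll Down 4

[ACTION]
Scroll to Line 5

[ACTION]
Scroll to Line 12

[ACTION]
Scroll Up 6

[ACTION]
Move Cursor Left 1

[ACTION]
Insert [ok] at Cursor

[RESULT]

ok█his module analyzes user sessions periodically.                  ▲
Each component validates database records periodically.             █
Data processing maintains user sessions incrementally. The framework░
This module implements incoming requests reliably.                  ░
The architecture processes network connections concurrently. The pip░
This module manages cached results reliably. The process generates i░
This module handles batch operations periodically.                  ░
Each component generates log entries periodically.                  ░
This module coordinates data streams sequentially.                  ░
The algorithm processes user sessions incrementally. The process man░
The pipeline validates configuration files efficiently. The process ░
                                                                    ░
The algorithm transforms thread pools incrementally. Error handling ░
The system manages database records concurrently.                   ░
                                                                    ░
Error handling implements thread pools incrementally. The framework ░
                                                                    ░
                                                                    ▼


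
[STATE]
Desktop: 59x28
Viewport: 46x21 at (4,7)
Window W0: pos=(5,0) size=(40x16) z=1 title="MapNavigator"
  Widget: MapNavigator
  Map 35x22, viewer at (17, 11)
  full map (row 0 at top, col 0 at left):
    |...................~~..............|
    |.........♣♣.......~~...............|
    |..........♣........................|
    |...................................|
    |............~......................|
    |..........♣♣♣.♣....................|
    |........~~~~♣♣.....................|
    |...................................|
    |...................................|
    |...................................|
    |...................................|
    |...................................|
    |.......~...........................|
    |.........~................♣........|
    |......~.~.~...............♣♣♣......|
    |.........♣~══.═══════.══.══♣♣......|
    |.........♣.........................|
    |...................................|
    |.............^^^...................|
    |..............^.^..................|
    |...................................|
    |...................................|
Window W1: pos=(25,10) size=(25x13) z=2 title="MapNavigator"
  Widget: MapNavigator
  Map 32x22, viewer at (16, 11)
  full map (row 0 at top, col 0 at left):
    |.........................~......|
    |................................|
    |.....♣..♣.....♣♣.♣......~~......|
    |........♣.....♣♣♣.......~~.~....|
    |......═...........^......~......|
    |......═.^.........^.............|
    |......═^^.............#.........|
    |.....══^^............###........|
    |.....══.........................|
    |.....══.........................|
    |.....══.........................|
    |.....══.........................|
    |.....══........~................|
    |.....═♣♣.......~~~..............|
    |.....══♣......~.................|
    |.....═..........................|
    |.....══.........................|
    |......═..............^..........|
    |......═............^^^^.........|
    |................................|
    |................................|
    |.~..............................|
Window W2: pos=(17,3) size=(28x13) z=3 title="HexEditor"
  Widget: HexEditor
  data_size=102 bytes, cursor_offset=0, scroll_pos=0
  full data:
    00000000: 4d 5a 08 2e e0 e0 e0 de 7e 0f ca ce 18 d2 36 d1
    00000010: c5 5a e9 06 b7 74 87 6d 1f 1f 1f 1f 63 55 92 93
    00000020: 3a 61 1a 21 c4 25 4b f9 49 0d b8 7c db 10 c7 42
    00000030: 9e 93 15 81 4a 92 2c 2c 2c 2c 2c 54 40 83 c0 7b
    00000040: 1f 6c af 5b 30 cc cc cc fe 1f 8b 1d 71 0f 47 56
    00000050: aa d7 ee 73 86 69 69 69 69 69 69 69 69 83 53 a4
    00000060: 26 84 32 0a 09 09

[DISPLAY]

 ┃  .........┃00000010  c5 5a e9 06 b7 7┃     
 ┃  .........┃00000020  3a 61 1a 21 c4 2┃     
 ┃  .........┃00000030  9e 93 15 81 4a 9┃     
 ┃  .......~.┃00000040  1f 6c af 5b 30 c┃━━━━┓
 ┃  .........┃00000050  aa d7 ee 73 86 6┃    ┃
 ┃  ......~.~┃00000060  26 84 32 0a 09 0┃────┨
 ┃  .........┃                          ┃....┃
 ┃  .........┃                          ┃....┃
 ┗━━━━━━━━━━━┗━━━━━━━━━━━━━━━━━━━━━━━━━━┛....┃
                     ┃══.....................┃
                     ┃══.........@...........┃
                     ┃══........~............┃
                     ┃═♣♣.......~~~..........┃
                     ┃══♣......~.............┃
                     ┃═......................┃
                     ┗━━━━━━━━━━━━━━━━━━━━━━━┛
                                              
                                              
                                              
                                              
                                              


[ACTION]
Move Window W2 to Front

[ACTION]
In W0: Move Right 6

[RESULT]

 ┃...........┃00000010  c5 5a e9 06 b7 7┃     
 ┃...........┃00000020  3a 61 1a 21 c4 2┃     
 ┃...........┃00000030  9e 93 15 81 4a 9┃     
 ┃...~.......┃00000040  1f 6c af 5b 30 c┃━━━━┓
 ┃.....~.....┃00000050  aa d7 ee 73 86 6┃    ┃
 ┃..~.~.~....┃00000060  26 84 32 0a 09 0┃────┨
 ┃.....♣~══.═┃                          ┃....┃
 ┃.....♣.....┃                          ┃....┃
 ┗━━━━━━━━━━━┗━━━━━━━━━━━━━━━━━━━━━━━━━━┛....┃
                     ┃══.....................┃
                     ┃══.........@...........┃
                     ┃══........~............┃
                     ┃═♣♣.......~~~..........┃
                     ┃══♣......~.............┃
                     ┃═......................┃
                     ┗━━━━━━━━━━━━━━━━━━━━━━━┛
                                              
                                              
                                              
                                              
                                              


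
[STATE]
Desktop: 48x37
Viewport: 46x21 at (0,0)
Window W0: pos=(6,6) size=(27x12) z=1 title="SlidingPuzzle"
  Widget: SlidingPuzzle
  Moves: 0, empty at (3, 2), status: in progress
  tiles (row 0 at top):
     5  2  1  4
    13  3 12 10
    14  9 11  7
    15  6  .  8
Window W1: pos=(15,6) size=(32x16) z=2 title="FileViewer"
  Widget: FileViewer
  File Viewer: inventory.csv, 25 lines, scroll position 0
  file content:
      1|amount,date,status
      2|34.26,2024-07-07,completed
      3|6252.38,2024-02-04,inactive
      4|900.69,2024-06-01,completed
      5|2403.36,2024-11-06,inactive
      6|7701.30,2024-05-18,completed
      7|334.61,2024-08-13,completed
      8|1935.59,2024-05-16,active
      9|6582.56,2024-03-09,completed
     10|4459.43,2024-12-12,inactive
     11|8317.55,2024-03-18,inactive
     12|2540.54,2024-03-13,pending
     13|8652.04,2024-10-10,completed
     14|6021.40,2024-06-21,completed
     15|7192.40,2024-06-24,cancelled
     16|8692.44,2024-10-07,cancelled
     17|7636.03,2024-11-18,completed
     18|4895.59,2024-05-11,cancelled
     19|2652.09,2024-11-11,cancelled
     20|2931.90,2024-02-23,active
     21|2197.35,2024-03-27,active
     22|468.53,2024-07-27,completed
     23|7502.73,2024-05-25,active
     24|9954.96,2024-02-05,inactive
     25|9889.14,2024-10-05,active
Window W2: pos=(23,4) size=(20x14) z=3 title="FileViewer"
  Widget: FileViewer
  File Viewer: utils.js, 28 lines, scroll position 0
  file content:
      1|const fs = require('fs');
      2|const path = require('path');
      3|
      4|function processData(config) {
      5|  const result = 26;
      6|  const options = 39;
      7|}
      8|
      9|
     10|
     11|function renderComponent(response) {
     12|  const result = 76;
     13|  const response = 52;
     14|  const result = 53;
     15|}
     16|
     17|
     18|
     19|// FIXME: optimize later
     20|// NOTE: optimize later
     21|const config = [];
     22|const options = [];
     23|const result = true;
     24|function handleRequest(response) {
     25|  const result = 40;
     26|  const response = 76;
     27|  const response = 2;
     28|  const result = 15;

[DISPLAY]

                                              
                                              
                                              
                                              
                       ┏━━━━━━━━━━━━━━━━━━┓   
                       ┃ FileViewer       ┃   
      ┏━━━━━━━━┏━━━━━━━┠──────────────────┨━━━
      ┃ Sliding┃ FileVi┃const fs = requir▲┃   
      ┠────────┠───────┃const path = requ█┃───
      ┃┌────┬──┃amount,┃                 ░┃  ▲
      ┃│  5 │  ┃34.26,2┃function processD░┃  █
      ┃├────┼──┃6252.38┃  const result = ░┃  ░
      ┃│ 13 │  ┃900.69,┃  const options =░┃  ░
      ┃├────┼──┃2403.36┃}                ░┃  ░
      ┃│ 14 │  ┃7701.30┃                 ░┃d ░
      ┃├────┼──┃334.61,┃                 ░┃  ░
      ┃│ 15 │  ┃1935.59┃                 ▼┃  ░
      ┗━━━━━━━━┃6582.56┗━━━━━━━━━━━━━━━━━━┛d ░
               ┃4459.43,2024-12-12,inactive  ░
               ┃8317.55,2024-03-18,inactive  ░
               ┃2540.54,2024-03-13,pending   ▼


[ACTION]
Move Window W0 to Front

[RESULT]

                                              
                                              
                                              
                                              
                       ┏━━━━━━━━━━━━━━━━━━┓   
                       ┃ FileViewer       ┃   
      ┏━━━━━━━━━━━━━━━━━━━━━━━━━┓─────────┨━━━
      ┃ SlidingPuzzle           ┃= requir▲┃   
      ┠─────────────────────────┨h = requ█┃───
      ┃┌────┬────┬────┬────┐    ┃        ░┃  ▲
      ┃│  5 │  2 │  1 │  4 │    ┃processD░┃  █
      ┃├────┼────┼────┼────┤    ┃esult = ░┃  ░
      ┃│ 13 │  3 │ 12 │ 10 │    ┃ptions =░┃  ░
      ┃├────┼────┼────┼────┤    ┃        ░┃  ░
      ┃│ 14 │  9 │ 11 │  7 │    ┃        ░┃d ░
      ┃├────┼────┼────┼────┤    ┃        ░┃  ░
      ┃│ 15 │  6 │    │  8 │    ┃        ▼┃  ░
      ┗━━━━━━━━━━━━━━━━━━━━━━━━━┛━━━━━━━━━┛d ░
               ┃4459.43,2024-12-12,inactive  ░
               ┃8317.55,2024-03-18,inactive  ░
               ┃2540.54,2024-03-13,pending   ▼


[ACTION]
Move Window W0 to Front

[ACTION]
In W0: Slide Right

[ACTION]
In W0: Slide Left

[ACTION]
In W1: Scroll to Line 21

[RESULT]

                                              
                                              
                                              
                                              
                       ┏━━━━━━━━━━━━━━━━━━┓   
                       ┃ FileViewer       ┃   
      ┏━━━━━━━━━━━━━━━━━━━━━━━━━┓─────────┨━━━
      ┃ SlidingPuzzle           ┃= requir▲┃   
      ┠─────────────────────────┨h = requ█┃───
      ┃┌────┬────┬────┬────┐    ┃        ░┃d ▲
      ┃│  5 │  2 │  1 │  4 │    ┃processD░┃d ░
      ┃├────┼────┼────┼────┤    ┃esult = ░┃d ░
      ┃│ 13 │  3 │ 12 │ 10 │    ┃ptions =░┃d ░
      ┃├────┼────┼────┼────┤    ┃        ░┃d ░
      ┃│ 14 │  9 │ 11 │  7 │    ┃        ░┃d ░
      ┃├────┼────┼────┼────┤    ┃        ░┃  ░
      ┃│ 15 │  6 │    │  8 │    ┃        ▼┃  ░
      ┗━━━━━━━━━━━━━━━━━━━━━━━━━┛━━━━━━━━━┛  ░
               ┃7502.73,2024-05-25,active    ░
               ┃9954.96,2024-02-05,inactive  █
               ┃9889.14,2024-10-05,active    ▼


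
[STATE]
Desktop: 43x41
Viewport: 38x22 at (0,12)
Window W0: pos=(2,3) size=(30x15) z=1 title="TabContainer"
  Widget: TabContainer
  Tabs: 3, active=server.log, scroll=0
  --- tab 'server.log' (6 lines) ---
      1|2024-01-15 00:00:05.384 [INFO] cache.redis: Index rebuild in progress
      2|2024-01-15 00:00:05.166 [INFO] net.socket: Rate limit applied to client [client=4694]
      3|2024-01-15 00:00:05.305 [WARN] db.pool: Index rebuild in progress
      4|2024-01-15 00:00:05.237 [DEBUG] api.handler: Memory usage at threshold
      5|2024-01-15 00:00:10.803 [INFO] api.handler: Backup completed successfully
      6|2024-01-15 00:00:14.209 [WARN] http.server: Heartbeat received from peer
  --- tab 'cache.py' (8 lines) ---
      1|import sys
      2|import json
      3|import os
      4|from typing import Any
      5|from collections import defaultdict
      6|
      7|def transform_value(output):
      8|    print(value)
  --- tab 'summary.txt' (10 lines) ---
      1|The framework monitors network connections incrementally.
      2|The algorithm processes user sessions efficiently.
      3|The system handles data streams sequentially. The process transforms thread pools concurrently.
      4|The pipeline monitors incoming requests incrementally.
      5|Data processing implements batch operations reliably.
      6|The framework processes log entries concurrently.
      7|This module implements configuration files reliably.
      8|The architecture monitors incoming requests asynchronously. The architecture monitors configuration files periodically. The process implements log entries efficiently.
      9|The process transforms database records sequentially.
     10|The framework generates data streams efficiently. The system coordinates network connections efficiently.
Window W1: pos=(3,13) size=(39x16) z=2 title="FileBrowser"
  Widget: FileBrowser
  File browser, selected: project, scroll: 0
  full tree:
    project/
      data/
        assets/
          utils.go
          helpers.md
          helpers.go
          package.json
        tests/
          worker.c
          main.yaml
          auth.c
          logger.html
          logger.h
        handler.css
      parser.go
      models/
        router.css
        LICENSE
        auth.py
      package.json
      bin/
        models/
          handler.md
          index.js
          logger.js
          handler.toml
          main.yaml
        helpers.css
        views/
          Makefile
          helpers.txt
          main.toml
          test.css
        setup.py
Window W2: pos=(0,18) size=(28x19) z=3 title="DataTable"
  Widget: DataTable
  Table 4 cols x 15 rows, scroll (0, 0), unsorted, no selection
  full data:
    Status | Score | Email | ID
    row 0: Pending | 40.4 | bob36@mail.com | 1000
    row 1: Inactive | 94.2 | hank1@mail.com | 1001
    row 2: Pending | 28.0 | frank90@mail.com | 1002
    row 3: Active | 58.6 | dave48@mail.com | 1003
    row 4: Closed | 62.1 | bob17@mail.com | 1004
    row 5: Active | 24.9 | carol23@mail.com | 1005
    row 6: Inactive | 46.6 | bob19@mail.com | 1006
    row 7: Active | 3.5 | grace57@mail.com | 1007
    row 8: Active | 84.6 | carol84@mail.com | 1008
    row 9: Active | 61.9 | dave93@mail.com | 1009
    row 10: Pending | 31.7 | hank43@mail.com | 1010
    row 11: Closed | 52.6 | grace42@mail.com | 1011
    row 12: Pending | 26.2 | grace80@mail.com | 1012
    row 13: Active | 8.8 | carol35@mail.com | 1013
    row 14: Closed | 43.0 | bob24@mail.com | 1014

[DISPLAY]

  ┃2024-01-15 00:00:10.803 [INF┃      
  ┃┏━━━━━━━━━━━━━━━━━━━━━━━━━━━━━━━━━━
  ┃┃ FileBrowser                      
  ┃┠──────────────────────────────────
  ┃┃> [-] project/                    
  ┗┃    [+] data/                     
┏━━━━━━━━━━━━━━━━━━━━━━━━━━┓          
┃ DataTable                ┃          
┠──────────────────────────┨          
┃Status  │Score│Email      ┃          
┃────────┼─────┼───────────┃          
┃Pending │40.4 │bob36@mail.┃          
┃Inactive│94.2 │hank1@mail.┃          
┃Pending │28.0 │frank90@mai┃          
┃Active  │58.6 │dave48@mail┃          
┃Closed  │62.1 │bob17@mail.┃          
┃Active  │24.9 │carol23@mai┃━━━━━━━━━━
┃Inactive│46.6 │bob19@mail.┃          
┃Active  │3.5  │grace57@mai┃          
┃Active  │84.6 │carol84@mai┃          
┃Active  │61.9 │dave93@mail┃          
┃Pending │31.7 │hank43@mail┃          


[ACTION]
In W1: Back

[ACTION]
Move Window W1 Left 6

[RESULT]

  ┃2024-01-15 00:00:10.803 [INF┃      
┏━━━━━━━━━━━━━━━━━━━━━━━━━━━━━━━━━━━━━
┃ FileBrowser                         
┠─────────────────────────────────────
┃> [-] project/                       
┃    [+] data/                        
┏━━━━━━━━━━━━━━━━━━━━━━━━━━┓          
┃ DataTable                ┃          
┠──────────────────────────┨          
┃Status  │Score│Email      ┃          
┃────────┼─────┼───────────┃          
┃Pending │40.4 │bob36@mail.┃          
┃Inactive│94.2 │hank1@mail.┃          
┃Pending │28.0 │frank90@mai┃          
┃Active  │58.6 │dave48@mail┃          
┃Closed  │62.1 │bob17@mail.┃          
┃Active  │24.9 │carol23@mai┃━━━━━━━━━━
┃Inactive│46.6 │bob19@mail.┃          
┃Active  │3.5  │grace57@mai┃          
┃Active  │84.6 │carol84@mai┃          
┃Active  │61.9 │dave93@mail┃          
┃Pending │31.7 │hank43@mail┃          


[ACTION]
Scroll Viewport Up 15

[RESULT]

                                      
                                      
                                      
  ┏━━━━━━━━━━━━━━━━━━━━━━━━━━━━┓      
  ┃ TabContainer               ┃      
  ┠────────────────────────────┨      
  ┃[server.log]│ cache.py │ sum┃      
  ┃────────────────────────────┃      
  ┃2024-01-15 00:00:05.384 [INF┃      
  ┃2024-01-15 00:00:05.166 [INF┃      
  ┃2024-01-15 00:00:05.305 [WAR┃      
  ┃2024-01-15 00:00:05.237 [DEB┃      
  ┃2024-01-15 00:00:10.803 [INF┃      
┏━━━━━━━━━━━━━━━━━━━━━━━━━━━━━━━━━━━━━
┃ FileBrowser                         
┠─────────────────────────────────────
┃> [-] project/                       
┃    [+] data/                        
┏━━━━━━━━━━━━━━━━━━━━━━━━━━┓          
┃ DataTable                ┃          
┠──────────────────────────┨          
┃Status  │Score│Email      ┃          


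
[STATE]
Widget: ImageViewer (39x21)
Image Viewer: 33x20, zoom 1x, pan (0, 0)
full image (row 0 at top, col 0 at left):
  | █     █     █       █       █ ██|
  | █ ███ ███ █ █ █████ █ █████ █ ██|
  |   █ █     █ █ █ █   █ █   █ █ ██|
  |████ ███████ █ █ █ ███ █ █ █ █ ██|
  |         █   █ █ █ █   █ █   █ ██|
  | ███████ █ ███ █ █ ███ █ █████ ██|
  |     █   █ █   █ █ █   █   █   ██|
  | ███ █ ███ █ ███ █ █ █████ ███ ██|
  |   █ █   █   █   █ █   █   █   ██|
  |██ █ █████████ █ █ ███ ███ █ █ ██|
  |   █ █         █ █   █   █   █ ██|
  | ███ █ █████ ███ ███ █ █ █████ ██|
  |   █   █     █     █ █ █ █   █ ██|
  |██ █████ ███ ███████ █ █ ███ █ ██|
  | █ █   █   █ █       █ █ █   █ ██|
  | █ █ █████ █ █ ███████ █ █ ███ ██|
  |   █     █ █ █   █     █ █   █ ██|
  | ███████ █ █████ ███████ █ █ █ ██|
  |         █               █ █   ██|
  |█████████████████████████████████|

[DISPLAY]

 █     █     █       █       █ ██      
 █ ███ ███ █ █ █████ █ █████ █ ██      
   █ █     █ █ █ █   █ █   █ █ ██      
████ ███████ █ █ █ ███ █ █ █ █ ██      
         █   █ █ █ █   █ █   █ ██      
 ███████ █ ███ █ █ ███ █ █████ ██      
     █   █ █   █ █ █   █   █   ██      
 ███ █ ███ █ ███ █ █ █████ ███ ██      
   █ █   █   █   █ █   █   █   ██      
██ █ █████████ █ █ ███ ███ █ █ ██      
   █ █         █ █   █   █   █ ██      
 ███ █ █████ ███ ███ █ █ █████ ██      
   █   █     █     █ █ █ █   █ ██      
██ █████ ███ ███████ █ █ ███ █ ██      
 █ █   █   █ █       █ █ █   █ ██      
 █ █ █████ █ █ ███████ █ █ ███ ██      
   █     █ █ █   █     █ █   █ ██      
 ███████ █ █████ ███████ █ █ █ ██      
         █               █ █   ██      
█████████████████████████████████      
                                       


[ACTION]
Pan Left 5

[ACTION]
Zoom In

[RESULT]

  ██          ██          ██           
  ██          ██          ██           
  ██  ██████  ██████  ██  ██  █████████
  ██  ██████  ██████  ██  ██  █████████
      ██  ██          ██  ██  ██  ██   
      ██  ██          ██  ██  ██  ██   
████████  ██████████████  ██  ██  ██  █
████████  ██████████████  ██  ██  ██  █
                  ██      ██  ██  ██  █
                  ██      ██  ██  ██  █
  ██████████████  ██  ██████  ██  ██  █
  ██████████████  ██  ██████  ██  ██  █
          ██      ██  ██      ██  ██  █
          ██      ██  ██      ██  ██  █
  ██████  ██  ██████  ██  ██████  ██  █
  ██████  ██  ██████  ██  ██████  ██  █
      ██  ██      ██      ██      ██  █
      ██  ██      ██      ██      ██  █
████  ██  ██████████████████  ██  ██  █
████  ██  ██████████████████  ██  ██  █
      ██  ██                  ██  ██   


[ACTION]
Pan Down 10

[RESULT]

  ██████████████  ██  ██████  ██  ██  █
  ██████████████  ██  ██████  ██  ██  █
          ██      ██  ██      ██  ██  █
          ██      ██  ██      ██  ██  █
  ██████  ██  ██████  ██  ██████  ██  █
  ██████  ██  ██████  ██  ██████  ██  █
      ██  ██      ██      ██      ██  █
      ██  ██      ██      ██      ██  █
████  ██  ██████████████████  ██  ██  █
████  ██  ██████████████████  ██  ██  █
      ██  ██                  ██  ██   
      ██  ██                  ██  ██   
  ██████  ██  ██████████  ██████  █████
  ██████  ██  ██████████  ██████  █████
      ██      ██          ██          █
      ██      ██          ██          █
████  ██████████  ██████  █████████████
████  ██████████  ██████  █████████████
  ██  ██      ██      ██  ██           
  ██  ██      ██      ██  ██           
  ██  ██  ██████████  ██  ██  █████████


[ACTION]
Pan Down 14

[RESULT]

      ██      ██          ██          █
      ██      ██          ██          █
████  ██████████  ██████  █████████████
████  ██████████  ██████  █████████████
  ██  ██      ██      ██  ██           
  ██  ██      ██      ██  ██           
  ██  ██  ██████████  ██  ██  █████████
  ██  ██  ██████████  ██  ██  █████████
      ██          ██  ██  ██      ██   
      ██          ██  ██  ██      ██   
  ██████████████  ██  ██████████  █████
  ██████████████  ██  ██████████  █████
                  ██                   
                  ██                   
███████████████████████████████████████
███████████████████████████████████████
                                       
                                       
                                       
                                       
                                       


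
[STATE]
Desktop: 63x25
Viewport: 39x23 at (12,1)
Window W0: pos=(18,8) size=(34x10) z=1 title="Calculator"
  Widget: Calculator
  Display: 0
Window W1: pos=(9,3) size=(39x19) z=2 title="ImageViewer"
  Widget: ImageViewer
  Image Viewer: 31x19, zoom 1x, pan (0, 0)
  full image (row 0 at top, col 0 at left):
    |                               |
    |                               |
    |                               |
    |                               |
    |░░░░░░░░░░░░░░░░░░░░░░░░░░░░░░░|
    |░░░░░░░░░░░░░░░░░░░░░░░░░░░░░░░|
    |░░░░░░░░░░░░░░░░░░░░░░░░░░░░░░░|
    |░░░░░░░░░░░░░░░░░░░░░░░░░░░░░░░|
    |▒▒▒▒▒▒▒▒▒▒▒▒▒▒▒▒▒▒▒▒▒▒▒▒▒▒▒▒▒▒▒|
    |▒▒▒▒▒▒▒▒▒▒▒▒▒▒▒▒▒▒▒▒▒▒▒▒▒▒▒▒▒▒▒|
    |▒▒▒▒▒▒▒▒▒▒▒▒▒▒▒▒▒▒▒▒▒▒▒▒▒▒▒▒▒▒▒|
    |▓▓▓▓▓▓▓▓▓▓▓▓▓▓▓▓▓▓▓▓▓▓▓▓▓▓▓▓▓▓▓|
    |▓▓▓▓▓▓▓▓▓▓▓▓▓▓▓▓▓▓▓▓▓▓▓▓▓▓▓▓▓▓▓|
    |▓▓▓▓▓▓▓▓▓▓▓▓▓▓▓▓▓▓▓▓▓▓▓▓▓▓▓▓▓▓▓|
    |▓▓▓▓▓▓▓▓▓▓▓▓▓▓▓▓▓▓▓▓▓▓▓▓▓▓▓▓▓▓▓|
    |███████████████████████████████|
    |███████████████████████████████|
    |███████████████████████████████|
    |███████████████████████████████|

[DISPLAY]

                                       
                                       
━━━━━━━━━━━━━━━━━━━━━━━━━━━━━━━━━━━┓   
mageViewer                         ┃   
───────────────────────────────────┨   
                                   ┃   
                                   ┃   
                                   ┃━━━
                                   ┃   
░░░░░░░░░░░░░░░░░░░░░░░░░░░░░      ┃───
░░░░░░░░░░░░░░░░░░░░░░░░░░░░░      ┃  0
░░░░░░░░░░░░░░░░░░░░░░░░░░░░░      ┃   
░░░░░░░░░░░░░░░░░░░░░░░░░░░░░      ┃   
▒▒▒▒▒▒▒▒▒▒▒▒▒▒▒▒▒▒▒▒▒▒▒▒▒▒▒▒▒      ┃   
▒▒▒▒▒▒▒▒▒▒▒▒▒▒▒▒▒▒▒▒▒▒▒▒▒▒▒▒▒      ┃   
▒▒▒▒▒▒▒▒▒▒▒▒▒▒▒▒▒▒▒▒▒▒▒▒▒▒▒▒▒      ┃   
▓▓▓▓▓▓▓▓▓▓▓▓▓▓▓▓▓▓▓▓▓▓▓▓▓▓▓▓▓      ┃━━━
▓▓▓▓▓▓▓▓▓▓▓▓▓▓▓▓▓▓▓▓▓▓▓▓▓▓▓▓▓      ┃   
▓▓▓▓▓▓▓▓▓▓▓▓▓▓▓▓▓▓▓▓▓▓▓▓▓▓▓▓▓      ┃   
▓▓▓▓▓▓▓▓▓▓▓▓▓▓▓▓▓▓▓▓▓▓▓▓▓▓▓▓▓      ┃   
━━━━━━━━━━━━━━━━━━━━━━━━━━━━━━━━━━━┛   
                                       
                                       


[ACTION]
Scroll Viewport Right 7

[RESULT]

                                       
                                       
━━━━━━━━━━━━━━━━━━━━━━━━━━━━┓          
wer                         ┃          
────────────────────────────┨          
                            ┃          
                            ┃          
                            ┃━━━┓      
                            ┃   ┃      
░░░░░░░░░░░░░░░░░░░░░░      ┃───┨      
░░░░░░░░░░░░░░░░░░░░░░      ┃  0┃      
░░░░░░░░░░░░░░░░░░░░░░      ┃   ┃      
░░░░░░░░░░░░░░░░░░░░░░      ┃   ┃      
▒▒▒▒▒▒▒▒▒▒▒▒▒▒▒▒▒▒▒▒▒▒      ┃   ┃      
▒▒▒▒▒▒▒▒▒▒▒▒▒▒▒▒▒▒▒▒▒▒      ┃   ┃      
▒▒▒▒▒▒▒▒▒▒▒▒▒▒▒▒▒▒▒▒▒▒      ┃   ┃      
▓▓▓▓▓▓▓▓▓▓▓▓▓▓▓▓▓▓▓▓▓▓      ┃━━━┛      
▓▓▓▓▓▓▓▓▓▓▓▓▓▓▓▓▓▓▓▓▓▓      ┃          
▓▓▓▓▓▓▓▓▓▓▓▓▓▓▓▓▓▓▓▓▓▓      ┃          
▓▓▓▓▓▓▓▓▓▓▓▓▓▓▓▓▓▓▓▓▓▓      ┃          
━━━━━━━━━━━━━━━━━━━━━━━━━━━━┛          
                                       
                                       


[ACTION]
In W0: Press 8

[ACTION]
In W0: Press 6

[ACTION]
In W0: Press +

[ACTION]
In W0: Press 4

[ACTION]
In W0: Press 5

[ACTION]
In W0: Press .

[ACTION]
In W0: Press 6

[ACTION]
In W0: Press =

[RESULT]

                                       
                                       
━━━━━━━━━━━━━━━━━━━━━━━━━━━━┓          
wer                         ┃          
────────────────────────────┨          
                            ┃          
                            ┃          
                            ┃━━━┓      
                            ┃   ┃      
░░░░░░░░░░░░░░░░░░░░░░      ┃───┨      
░░░░░░░░░░░░░░░░░░░░░░      ┃1.6┃      
░░░░░░░░░░░░░░░░░░░░░░      ┃   ┃      
░░░░░░░░░░░░░░░░░░░░░░      ┃   ┃      
▒▒▒▒▒▒▒▒▒▒▒▒▒▒▒▒▒▒▒▒▒▒      ┃   ┃      
▒▒▒▒▒▒▒▒▒▒▒▒▒▒▒▒▒▒▒▒▒▒      ┃   ┃      
▒▒▒▒▒▒▒▒▒▒▒▒▒▒▒▒▒▒▒▒▒▒      ┃   ┃      
▓▓▓▓▓▓▓▓▓▓▓▓▓▓▓▓▓▓▓▓▓▓      ┃━━━┛      
▓▓▓▓▓▓▓▓▓▓▓▓▓▓▓▓▓▓▓▓▓▓      ┃          
▓▓▓▓▓▓▓▓▓▓▓▓▓▓▓▓▓▓▓▓▓▓      ┃          
▓▓▓▓▓▓▓▓▓▓▓▓▓▓▓▓▓▓▓▓▓▓      ┃          
━━━━━━━━━━━━━━━━━━━━━━━━━━━━┛          
                                       
                                       
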